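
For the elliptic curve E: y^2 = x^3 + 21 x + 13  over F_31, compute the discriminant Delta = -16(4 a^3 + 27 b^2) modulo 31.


4 a^3 + 27 b^2 = 4*21^3 + 27*13^2 = 37044 + 4563 = 41607
Delta = -16 * (41607) = -665712
Delta mod 31 = 13

Delta = 13 (mod 31)


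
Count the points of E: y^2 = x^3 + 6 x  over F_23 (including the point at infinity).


For each x in F_23, count y with y^2 = x^3 + 6 x + 0 mod 23:
  x = 0: RHS = 0, y in [0]  -> 1 point(s)
  x = 8: RHS = 8, y in [10, 13]  -> 2 point(s)
  x = 9: RHS = 1, y in [1, 22]  -> 2 point(s)
  x = 10: RHS = 2, y in [5, 18]  -> 2 point(s)
  x = 12: RHS = 6, y in [11, 12]  -> 2 point(s)
  x = 16: RHS = 6, y in [11, 12]  -> 2 point(s)
  x = 17: RHS = 1, y in [1, 22]  -> 2 point(s)
  x = 18: RHS = 6, y in [11, 12]  -> 2 point(s)
  x = 19: RHS = 4, y in [2, 21]  -> 2 point(s)
  x = 20: RHS = 1, y in [1, 22]  -> 2 point(s)
  x = 21: RHS = 3, y in [7, 16]  -> 2 point(s)
  x = 22: RHS = 16, y in [4, 19]  -> 2 point(s)
Affine points: 23. Add the point at infinity: total = 24.

#E(F_23) = 24


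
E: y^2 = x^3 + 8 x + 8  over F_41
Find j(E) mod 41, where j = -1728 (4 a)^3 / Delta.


Delta = -16(4 a^3 + 27 b^2) mod 41 = 18
-1728 * (4 a)^3 = -1728 * (4*8)^3 mod 41 = 28
j = 28 * 18^(-1) mod 41 = 38

j = 38 (mod 41)


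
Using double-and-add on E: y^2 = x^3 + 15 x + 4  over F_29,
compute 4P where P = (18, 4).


k = 4 = 100_2 (binary, LSB first: 001)
Double-and-add from P = (18, 4):
  bit 0 = 0: acc unchanged = O
  bit 1 = 0: acc unchanged = O
  bit 2 = 1: acc = O + (27, 16) = (27, 16)

4P = (27, 16)


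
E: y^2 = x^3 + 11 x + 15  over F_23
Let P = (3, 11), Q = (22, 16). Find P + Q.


P != Q, so use the chord formula.
s = (y2 - y1) / (x2 - x1) = (5) / (19) mod 23 = 16
x3 = s^2 - x1 - x2 mod 23 = 16^2 - 3 - 22 = 1
y3 = s (x1 - x3) - y1 mod 23 = 16 * (3 - 1) - 11 = 21

P + Q = (1, 21)


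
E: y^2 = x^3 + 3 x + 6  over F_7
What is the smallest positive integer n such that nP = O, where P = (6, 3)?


Compute successive multiples of P until we hit O:
  1P = (6, 3)
  2P = (3, 0)
  3P = (6, 4)
  4P = O

ord(P) = 4


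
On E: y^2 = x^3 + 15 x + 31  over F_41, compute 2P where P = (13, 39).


Doubling: s = (3 x1^2 + a) / (2 y1)
s = (3*13^2 + 15) / (2*39) mod 41 = 13
x3 = s^2 - 2 x1 mod 41 = 13^2 - 2*13 = 20
y3 = s (x1 - x3) - y1 mod 41 = 13 * (13 - 20) - 39 = 34

2P = (20, 34)


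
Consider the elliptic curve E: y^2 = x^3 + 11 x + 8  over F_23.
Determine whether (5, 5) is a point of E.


Check whether y^2 = x^3 + 11 x + 8 (mod 23) for (x, y) = (5, 5).
LHS: y^2 = 5^2 mod 23 = 2
RHS: x^3 + 11 x + 8 = 5^3 + 11*5 + 8 mod 23 = 4
LHS != RHS

No, not on the curve


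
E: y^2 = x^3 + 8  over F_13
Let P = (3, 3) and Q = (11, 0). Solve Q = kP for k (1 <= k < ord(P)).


Enumerate multiples of P until we hit Q = (11, 0):
  1P = (3, 3)
  2P = (11, 0)
Match found at i = 2.

k = 2


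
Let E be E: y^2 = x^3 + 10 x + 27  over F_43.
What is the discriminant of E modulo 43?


4 a^3 + 27 b^2 = 4*10^3 + 27*27^2 = 4000 + 19683 = 23683
Delta = -16 * (23683) = -378928
Delta mod 43 = 31

Delta = 31 (mod 43)


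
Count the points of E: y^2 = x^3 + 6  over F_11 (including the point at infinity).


For each x in F_11, count y with y^2 = x^3 + 0 x + 6 mod 11:
  x = 2: RHS = 3, y in [5, 6]  -> 2 point(s)
  x = 3: RHS = 0, y in [0]  -> 1 point(s)
  x = 4: RHS = 4, y in [2, 9]  -> 2 point(s)
  x = 8: RHS = 1, y in [1, 10]  -> 2 point(s)
  x = 9: RHS = 9, y in [3, 8]  -> 2 point(s)
  x = 10: RHS = 5, y in [4, 7]  -> 2 point(s)
Affine points: 11. Add the point at infinity: total = 12.

#E(F_11) = 12


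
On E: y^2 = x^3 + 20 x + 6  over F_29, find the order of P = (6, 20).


Compute successive multiples of P until we hit O:
  1P = (6, 20)
  2P = (11, 22)
  3P = (11, 7)
  4P = (6, 9)
  5P = O

ord(P) = 5


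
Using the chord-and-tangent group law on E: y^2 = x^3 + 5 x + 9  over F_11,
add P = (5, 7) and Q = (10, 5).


P != Q, so use the chord formula.
s = (y2 - y1) / (x2 - x1) = (9) / (5) mod 11 = 4
x3 = s^2 - x1 - x2 mod 11 = 4^2 - 5 - 10 = 1
y3 = s (x1 - x3) - y1 mod 11 = 4 * (5 - 1) - 7 = 9

P + Q = (1, 9)


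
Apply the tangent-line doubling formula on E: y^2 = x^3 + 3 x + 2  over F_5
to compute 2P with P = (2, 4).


Doubling: s = (3 x1^2 + a) / (2 y1)
s = (3*2^2 + 3) / (2*4) mod 5 = 0
x3 = s^2 - 2 x1 mod 5 = 0^2 - 2*2 = 1
y3 = s (x1 - x3) - y1 mod 5 = 0 * (2 - 1) - 4 = 1

2P = (1, 1)


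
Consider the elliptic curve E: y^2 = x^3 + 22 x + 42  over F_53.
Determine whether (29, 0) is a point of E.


Check whether y^2 = x^3 + 22 x + 42 (mod 53) for (x, y) = (29, 0).
LHS: y^2 = 0^2 mod 53 = 0
RHS: x^3 + 22 x + 42 = 29^3 + 22*29 + 42 mod 53 = 0
LHS = RHS

Yes, on the curve


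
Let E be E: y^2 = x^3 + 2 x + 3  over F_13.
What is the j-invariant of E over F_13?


Delta = -16(4 a^3 + 27 b^2) mod 13 = 7
-1728 * (4 a)^3 = -1728 * (4*2)^3 mod 13 = 5
j = 5 * 7^(-1) mod 13 = 10

j = 10 (mod 13)


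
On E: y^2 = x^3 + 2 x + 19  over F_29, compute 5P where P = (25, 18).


k = 5 = 101_2 (binary, LSB first: 101)
Double-and-add from P = (25, 18):
  bit 0 = 1: acc = O + (25, 18) = (25, 18)
  bit 1 = 0: acc unchanged = (25, 18)
  bit 2 = 1: acc = (25, 18) + (23, 9) = (23, 20)

5P = (23, 20)


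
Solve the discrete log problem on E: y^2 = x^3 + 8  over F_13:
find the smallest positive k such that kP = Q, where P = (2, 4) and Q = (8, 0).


Enumerate multiples of P until we hit Q = (8, 0):
  1P = (2, 4)
  2P = (8, 0)
Match found at i = 2.

k = 2


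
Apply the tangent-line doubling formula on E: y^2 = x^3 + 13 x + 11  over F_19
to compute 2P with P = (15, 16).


Doubling: s = (3 x1^2 + a) / (2 y1)
s = (3*15^2 + 13) / (2*16) mod 19 = 12
x3 = s^2 - 2 x1 mod 19 = 12^2 - 2*15 = 0
y3 = s (x1 - x3) - y1 mod 19 = 12 * (15 - 0) - 16 = 12

2P = (0, 12)


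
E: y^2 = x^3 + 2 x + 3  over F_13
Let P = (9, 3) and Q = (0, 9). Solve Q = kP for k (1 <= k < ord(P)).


Enumerate multiples of P until we hit Q = (0, 9):
  1P = (9, 3)
  2P = (11, 2)
  3P = (3, 7)
  4P = (0, 4)
  5P = (0, 9)
Match found at i = 5.

k = 5


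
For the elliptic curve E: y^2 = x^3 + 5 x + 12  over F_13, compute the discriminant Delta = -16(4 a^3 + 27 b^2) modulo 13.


4 a^3 + 27 b^2 = 4*5^3 + 27*12^2 = 500 + 3888 = 4388
Delta = -16 * (4388) = -70208
Delta mod 13 = 5

Delta = 5 (mod 13)


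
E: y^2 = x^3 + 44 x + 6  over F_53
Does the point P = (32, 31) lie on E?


Check whether y^2 = x^3 + 44 x + 6 (mod 53) for (x, y) = (32, 31).
LHS: y^2 = 31^2 mod 53 = 7
RHS: x^3 + 44 x + 6 = 32^3 + 44*32 + 6 mod 53 = 50
LHS != RHS

No, not on the curve


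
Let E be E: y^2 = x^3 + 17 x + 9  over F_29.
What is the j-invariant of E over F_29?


Delta = -16(4 a^3 + 27 b^2) mod 29 = 26
-1728 * (4 a)^3 = -1728 * (4*17)^3 mod 29 = 23
j = 23 * 26^(-1) mod 29 = 2

j = 2 (mod 29)


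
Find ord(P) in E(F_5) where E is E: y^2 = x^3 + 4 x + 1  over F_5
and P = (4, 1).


Compute successive multiples of P until we hit O:
  1P = (4, 1)
  2P = (3, 0)
  3P = (4, 4)
  4P = O

ord(P) = 4


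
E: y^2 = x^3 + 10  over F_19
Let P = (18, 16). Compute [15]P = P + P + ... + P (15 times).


k = 15 = 1111_2 (binary, LSB first: 1111)
Double-and-add from P = (18, 16):
  bit 0 = 1: acc = O + (18, 16) = (18, 16)
  bit 1 = 1: acc = (18, 16) + (7, 7) = (11, 7)
  bit 2 = 1: acc = (11, 7) + (6, 13) = (8, 16)
  bit 3 = 1: acc = (8, 16) + (12, 3) = (6, 6)

15P = (6, 6)


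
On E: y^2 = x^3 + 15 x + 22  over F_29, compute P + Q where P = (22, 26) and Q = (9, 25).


P != Q, so use the chord formula.
s = (y2 - y1) / (x2 - x1) = (28) / (16) mod 29 = 9
x3 = s^2 - x1 - x2 mod 29 = 9^2 - 22 - 9 = 21
y3 = s (x1 - x3) - y1 mod 29 = 9 * (22 - 21) - 26 = 12

P + Q = (21, 12)


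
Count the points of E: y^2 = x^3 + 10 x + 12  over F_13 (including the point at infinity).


For each x in F_13, count y with y^2 = x^3 + 10 x + 12 mod 13:
  x = 0: RHS = 12, y in [5, 8]  -> 2 point(s)
  x = 1: RHS = 10, y in [6, 7]  -> 2 point(s)
  x = 2: RHS = 1, y in [1, 12]  -> 2 point(s)
  x = 3: RHS = 4, y in [2, 11]  -> 2 point(s)
  x = 4: RHS = 12, y in [5, 8]  -> 2 point(s)
  x = 7: RHS = 9, y in [3, 10]  -> 2 point(s)
  x = 9: RHS = 12, y in [5, 8]  -> 2 point(s)
  x = 11: RHS = 10, y in [6, 7]  -> 2 point(s)
  x = 12: RHS = 1, y in [1, 12]  -> 2 point(s)
Affine points: 18. Add the point at infinity: total = 19.

#E(F_13) = 19


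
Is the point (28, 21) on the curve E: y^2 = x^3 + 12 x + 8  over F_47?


Check whether y^2 = x^3 + 12 x + 8 (mod 47) for (x, y) = (28, 21).
LHS: y^2 = 21^2 mod 47 = 18
RHS: x^3 + 12 x + 8 = 28^3 + 12*28 + 8 mod 47 = 18
LHS = RHS

Yes, on the curve


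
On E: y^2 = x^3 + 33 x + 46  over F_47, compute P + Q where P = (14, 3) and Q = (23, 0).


P != Q, so use the chord formula.
s = (y2 - y1) / (x2 - x1) = (44) / (9) mod 47 = 31
x3 = s^2 - x1 - x2 mod 47 = 31^2 - 14 - 23 = 31
y3 = s (x1 - x3) - y1 mod 47 = 31 * (14 - 31) - 3 = 34

P + Q = (31, 34)


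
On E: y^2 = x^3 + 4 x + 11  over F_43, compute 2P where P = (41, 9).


Doubling: s = (3 x1^2 + a) / (2 y1)
s = (3*41^2 + 4) / (2*9) mod 43 = 20
x3 = s^2 - 2 x1 mod 43 = 20^2 - 2*41 = 17
y3 = s (x1 - x3) - y1 mod 43 = 20 * (41 - 17) - 9 = 41

2P = (17, 41)


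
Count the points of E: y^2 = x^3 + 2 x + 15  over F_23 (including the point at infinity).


For each x in F_23, count y with y^2 = x^3 + 2 x + 15 mod 23:
  x = 1: RHS = 18, y in [8, 15]  -> 2 point(s)
  x = 2: RHS = 4, y in [2, 21]  -> 2 point(s)
  x = 3: RHS = 2, y in [5, 18]  -> 2 point(s)
  x = 4: RHS = 18, y in [8, 15]  -> 2 point(s)
  x = 5: RHS = 12, y in [9, 14]  -> 2 point(s)
  x = 6: RHS = 13, y in [6, 17]  -> 2 point(s)
  x = 7: RHS = 4, y in [2, 21]  -> 2 point(s)
  x = 9: RHS = 3, y in [7, 16]  -> 2 point(s)
  x = 10: RHS = 0, y in [0]  -> 1 point(s)
  x = 14: RHS = 4, y in [2, 21]  -> 2 point(s)
  x = 15: RHS = 16, y in [4, 19]  -> 2 point(s)
  x = 16: RHS = 3, y in [7, 16]  -> 2 point(s)
  x = 18: RHS = 18, y in [8, 15]  -> 2 point(s)
  x = 19: RHS = 12, y in [9, 14]  -> 2 point(s)
  x = 21: RHS = 3, y in [7, 16]  -> 2 point(s)
  x = 22: RHS = 12, y in [9, 14]  -> 2 point(s)
Affine points: 31. Add the point at infinity: total = 32.

#E(F_23) = 32


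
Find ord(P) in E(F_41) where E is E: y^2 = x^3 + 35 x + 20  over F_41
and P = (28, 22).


Compute successive multiples of P until we hit O:
  1P = (28, 22)
  2P = (35, 39)
  3P = (9, 30)
  4P = (37, 12)
  5P = (40, 5)
  6P = (18, 39)
  7P = (27, 5)
  8P = (29, 2)
  ... (continuing to 21P)
  21P = O

ord(P) = 21


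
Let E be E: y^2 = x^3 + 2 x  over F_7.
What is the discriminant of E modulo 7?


4 a^3 + 27 b^2 = 4*2^3 + 27*0^2 = 32 + 0 = 32
Delta = -16 * (32) = -512
Delta mod 7 = 6

Delta = 6 (mod 7)


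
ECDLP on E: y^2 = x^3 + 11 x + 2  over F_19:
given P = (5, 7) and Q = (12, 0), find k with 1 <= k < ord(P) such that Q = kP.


Enumerate multiples of P until we hit Q = (12, 0):
  1P = (5, 7)
  2P = (13, 9)
  3P = (7, 2)
  4P = (18, 16)
  5P = (3, 9)
  6P = (12, 0)
Match found at i = 6.

k = 6


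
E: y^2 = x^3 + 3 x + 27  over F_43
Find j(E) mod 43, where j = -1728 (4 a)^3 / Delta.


Delta = -16(4 a^3 + 27 b^2) mod 43 = 39
-1728 * (4 a)^3 = -1728 * (4*3)^3 mod 43 = 22
j = 22 * 39^(-1) mod 43 = 16

j = 16 (mod 43)


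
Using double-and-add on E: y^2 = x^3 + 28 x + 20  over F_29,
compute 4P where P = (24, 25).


k = 4 = 100_2 (binary, LSB first: 001)
Double-and-add from P = (24, 25):
  bit 0 = 0: acc unchanged = O
  bit 1 = 0: acc unchanged = O
  bit 2 = 1: acc = O + (0, 22) = (0, 22)

4P = (0, 22)


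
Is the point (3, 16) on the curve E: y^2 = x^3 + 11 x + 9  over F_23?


Check whether y^2 = x^3 + 11 x + 9 (mod 23) for (x, y) = (3, 16).
LHS: y^2 = 16^2 mod 23 = 3
RHS: x^3 + 11 x + 9 = 3^3 + 11*3 + 9 mod 23 = 0
LHS != RHS

No, not on the curve


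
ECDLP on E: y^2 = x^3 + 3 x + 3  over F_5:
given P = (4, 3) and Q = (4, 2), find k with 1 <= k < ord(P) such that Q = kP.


Enumerate multiples of P until we hit Q = (4, 2):
  1P = (4, 3)
  2P = (3, 3)
  3P = (3, 2)
  4P = (4, 2)
Match found at i = 4.

k = 4


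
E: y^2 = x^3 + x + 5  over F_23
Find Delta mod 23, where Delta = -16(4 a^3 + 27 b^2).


4 a^3 + 27 b^2 = 4*1^3 + 27*5^2 = 4 + 675 = 679
Delta = -16 * (679) = -10864
Delta mod 23 = 15

Delta = 15 (mod 23)


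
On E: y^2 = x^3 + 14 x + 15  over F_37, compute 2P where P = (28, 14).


k = 2 = 10_2 (binary, LSB first: 01)
Double-and-add from P = (28, 14):
  bit 0 = 0: acc unchanged = O
  bit 1 = 1: acc = O + (8, 11) = (8, 11)

2P = (8, 11)


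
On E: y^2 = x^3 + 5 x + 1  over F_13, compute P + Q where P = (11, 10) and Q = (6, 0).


P != Q, so use the chord formula.
s = (y2 - y1) / (x2 - x1) = (3) / (8) mod 13 = 2
x3 = s^2 - x1 - x2 mod 13 = 2^2 - 11 - 6 = 0
y3 = s (x1 - x3) - y1 mod 13 = 2 * (11 - 0) - 10 = 12

P + Q = (0, 12)


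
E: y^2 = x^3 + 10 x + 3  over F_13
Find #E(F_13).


For each x in F_13, count y with y^2 = x^3 + 10 x + 3 mod 13:
  x = 0: RHS = 3, y in [4, 9]  -> 2 point(s)
  x = 1: RHS = 1, y in [1, 12]  -> 2 point(s)
  x = 4: RHS = 3, y in [4, 9]  -> 2 point(s)
  x = 5: RHS = 9, y in [3, 10]  -> 2 point(s)
  x = 7: RHS = 0, y in [0]  -> 1 point(s)
  x = 8: RHS = 10, y in [6, 7]  -> 2 point(s)
  x = 9: RHS = 3, y in [4, 9]  -> 2 point(s)
  x = 11: RHS = 1, y in [1, 12]  -> 2 point(s)
Affine points: 15. Add the point at infinity: total = 16.

#E(F_13) = 16


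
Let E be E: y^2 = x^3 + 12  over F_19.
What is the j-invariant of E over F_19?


Delta = -16(4 a^3 + 27 b^2) mod 19 = 17
-1728 * (4 a)^3 = -1728 * (4*0)^3 mod 19 = 0
j = 0 * 17^(-1) mod 19 = 0

j = 0 (mod 19)


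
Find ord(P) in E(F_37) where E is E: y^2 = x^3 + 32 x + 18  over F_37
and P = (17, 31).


Compute successive multiples of P until we hit O:
  1P = (17, 31)
  2P = (19, 14)
  3P = (27, 17)
  4P = (29, 8)
  5P = (16, 1)
  6P = (16, 36)
  7P = (29, 29)
  8P = (27, 20)
  ... (continuing to 11P)
  11P = O

ord(P) = 11


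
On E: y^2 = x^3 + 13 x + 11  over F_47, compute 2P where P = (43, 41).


Doubling: s = (3 x1^2 + a) / (2 y1)
s = (3*43^2 + 13) / (2*41) mod 47 = 38
x3 = s^2 - 2 x1 mod 47 = 38^2 - 2*43 = 42
y3 = s (x1 - x3) - y1 mod 47 = 38 * (43 - 42) - 41 = 44

2P = (42, 44)


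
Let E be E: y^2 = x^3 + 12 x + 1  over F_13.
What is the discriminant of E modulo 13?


4 a^3 + 27 b^2 = 4*12^3 + 27*1^2 = 6912 + 27 = 6939
Delta = -16 * (6939) = -111024
Delta mod 13 = 9

Delta = 9 (mod 13)


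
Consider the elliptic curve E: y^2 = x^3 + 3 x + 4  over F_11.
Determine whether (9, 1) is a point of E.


Check whether y^2 = x^3 + 3 x + 4 (mod 11) for (x, y) = (9, 1).
LHS: y^2 = 1^2 mod 11 = 1
RHS: x^3 + 3 x + 4 = 9^3 + 3*9 + 4 mod 11 = 1
LHS = RHS

Yes, on the curve


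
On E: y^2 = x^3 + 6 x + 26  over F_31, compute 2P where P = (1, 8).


k = 2 = 10_2 (binary, LSB first: 01)
Double-and-add from P = (1, 8):
  bit 0 = 0: acc unchanged = O
  bit 1 = 1: acc = O + (12, 11) = (12, 11)

2P = (12, 11)


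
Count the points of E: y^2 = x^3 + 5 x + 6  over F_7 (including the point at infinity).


For each x in F_7, count y with y^2 = x^3 + 5 x + 6 mod 7:
  x = 5: RHS = 2, y in [3, 4]  -> 2 point(s)
  x = 6: RHS = 0, y in [0]  -> 1 point(s)
Affine points: 3. Add the point at infinity: total = 4.

#E(F_7) = 4


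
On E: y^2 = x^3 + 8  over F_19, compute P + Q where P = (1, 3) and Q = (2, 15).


P != Q, so use the chord formula.
s = (y2 - y1) / (x2 - x1) = (12) / (1) mod 19 = 12
x3 = s^2 - x1 - x2 mod 19 = 12^2 - 1 - 2 = 8
y3 = s (x1 - x3) - y1 mod 19 = 12 * (1 - 8) - 3 = 8

P + Q = (8, 8)


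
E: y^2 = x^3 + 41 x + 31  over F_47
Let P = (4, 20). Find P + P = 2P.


Doubling: s = (3 x1^2 + a) / (2 y1)
s = (3*4^2 + 41) / (2*20) mod 47 = 41
x3 = s^2 - 2 x1 mod 47 = 41^2 - 2*4 = 28
y3 = s (x1 - x3) - y1 mod 47 = 41 * (4 - 28) - 20 = 30

2P = (28, 30)


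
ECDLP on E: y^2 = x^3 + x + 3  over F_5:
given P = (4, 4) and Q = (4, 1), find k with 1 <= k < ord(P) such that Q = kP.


Enumerate multiples of P until we hit Q = (4, 1):
  1P = (4, 4)
  2P = (1, 0)
  3P = (4, 1)
Match found at i = 3.

k = 3


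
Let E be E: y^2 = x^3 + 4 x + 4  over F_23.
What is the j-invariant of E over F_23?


Delta = -16(4 a^3 + 27 b^2) mod 23 = 9
-1728 * (4 a)^3 = -1728 * (4*4)^3 mod 23 = 17
j = 17 * 9^(-1) mod 23 = 7

j = 7 (mod 23)


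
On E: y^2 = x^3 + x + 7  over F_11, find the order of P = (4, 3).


Compute successive multiples of P until we hit O:
  1P = (4, 3)
  2P = (4, 8)
  3P = O

ord(P) = 3


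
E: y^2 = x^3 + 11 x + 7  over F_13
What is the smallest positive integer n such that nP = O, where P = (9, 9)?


Compute successive multiples of P until we hit O:
  1P = (9, 9)
  2P = (11, 9)
  3P = (6, 4)
  4P = (8, 10)
  5P = (10, 5)
  6P = (10, 8)
  7P = (8, 3)
  8P = (6, 9)
  ... (continuing to 11P)
  11P = O

ord(P) = 11


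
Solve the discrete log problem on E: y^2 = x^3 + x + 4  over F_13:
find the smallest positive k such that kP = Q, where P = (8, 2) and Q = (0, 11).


Enumerate multiples of P until we hit Q = (0, 11):
  1P = (8, 2)
  2P = (7, 4)
  3P = (2, 12)
  4P = (0, 2)
  5P = (5, 11)
  6P = (9, 1)
  7P = (10, 0)
  8P = (9, 12)
  9P = (5, 2)
  10P = (0, 11)
Match found at i = 10.

k = 10


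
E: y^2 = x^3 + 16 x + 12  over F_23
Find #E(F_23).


For each x in F_23, count y with y^2 = x^3 + 16 x + 12 mod 23:
  x = 0: RHS = 12, y in [9, 14]  -> 2 point(s)
  x = 1: RHS = 6, y in [11, 12]  -> 2 point(s)
  x = 2: RHS = 6, y in [11, 12]  -> 2 point(s)
  x = 3: RHS = 18, y in [8, 15]  -> 2 point(s)
  x = 4: RHS = 2, y in [5, 18]  -> 2 point(s)
  x = 6: RHS = 2, y in [5, 18]  -> 2 point(s)
  x = 8: RHS = 8, y in [10, 13]  -> 2 point(s)
  x = 11: RHS = 1, y in [1, 22]  -> 2 point(s)
  x = 12: RHS = 0, y in [0]  -> 1 point(s)
  x = 13: RHS = 2, y in [5, 18]  -> 2 point(s)
  x = 14: RHS = 13, y in [6, 17]  -> 2 point(s)
  x = 15: RHS = 16, y in [4, 19]  -> 2 point(s)
  x = 20: RHS = 6, y in [11, 12]  -> 2 point(s)
  x = 21: RHS = 18, y in [8, 15]  -> 2 point(s)
  x = 22: RHS = 18, y in [8, 15]  -> 2 point(s)
Affine points: 29. Add the point at infinity: total = 30.

#E(F_23) = 30


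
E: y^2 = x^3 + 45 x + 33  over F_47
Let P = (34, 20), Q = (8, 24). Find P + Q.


P != Q, so use the chord formula.
s = (y2 - y1) / (x2 - x1) = (4) / (21) mod 47 = 36
x3 = s^2 - x1 - x2 mod 47 = 36^2 - 34 - 8 = 32
y3 = s (x1 - x3) - y1 mod 47 = 36 * (34 - 32) - 20 = 5

P + Q = (32, 5)


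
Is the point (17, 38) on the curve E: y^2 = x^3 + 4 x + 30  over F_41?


Check whether y^2 = x^3 + 4 x + 30 (mod 41) for (x, y) = (17, 38).
LHS: y^2 = 38^2 mod 41 = 9
RHS: x^3 + 4 x + 30 = 17^3 + 4*17 + 30 mod 41 = 9
LHS = RHS

Yes, on the curve


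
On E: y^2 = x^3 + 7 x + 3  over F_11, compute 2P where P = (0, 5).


Doubling: s = (3 x1^2 + a) / (2 y1)
s = (3*0^2 + 7) / (2*5) mod 11 = 4
x3 = s^2 - 2 x1 mod 11 = 4^2 - 2*0 = 5
y3 = s (x1 - x3) - y1 mod 11 = 4 * (0 - 5) - 5 = 8

2P = (5, 8)


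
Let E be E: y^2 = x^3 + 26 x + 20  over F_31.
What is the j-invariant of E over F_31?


Delta = -16(4 a^3 + 27 b^2) mod 31 = 27
-1728 * (4 a)^3 = -1728 * (4*26)^3 mod 31 = 15
j = 15 * 27^(-1) mod 31 = 4

j = 4 (mod 31)


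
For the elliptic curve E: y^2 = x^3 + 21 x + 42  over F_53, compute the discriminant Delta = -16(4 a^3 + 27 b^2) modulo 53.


4 a^3 + 27 b^2 = 4*21^3 + 27*42^2 = 37044 + 47628 = 84672
Delta = -16 * (84672) = -1354752
Delta mod 53 = 34

Delta = 34 (mod 53)


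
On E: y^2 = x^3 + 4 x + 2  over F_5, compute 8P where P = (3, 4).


k = 8 = 1000_2 (binary, LSB first: 0001)
Double-and-add from P = (3, 4):
  bit 0 = 0: acc unchanged = O
  bit 1 = 0: acc unchanged = O
  bit 2 = 0: acc unchanged = O
  bit 3 = 1: acc = O + (3, 1) = (3, 1)

8P = (3, 1)


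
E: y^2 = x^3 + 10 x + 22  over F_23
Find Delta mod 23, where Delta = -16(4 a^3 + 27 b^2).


4 a^3 + 27 b^2 = 4*10^3 + 27*22^2 = 4000 + 13068 = 17068
Delta = -16 * (17068) = -273088
Delta mod 23 = 14

Delta = 14 (mod 23)


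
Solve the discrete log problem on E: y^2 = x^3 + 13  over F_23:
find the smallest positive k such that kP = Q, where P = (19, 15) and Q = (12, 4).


Enumerate multiples of P until we hit Q = (12, 4):
  1P = (19, 15)
  2P = (17, 2)
  3P = (12, 19)
  4P = (5, 0)
  5P = (12, 4)
Match found at i = 5.

k = 5


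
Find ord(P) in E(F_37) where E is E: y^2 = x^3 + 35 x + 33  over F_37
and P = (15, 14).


Compute successive multiples of P until we hit O:
  1P = (15, 14)
  2P = (14, 14)
  3P = (8, 23)
  4P = (30, 0)
  5P = (8, 14)
  6P = (14, 23)
  7P = (15, 23)
  8P = O

ord(P) = 8


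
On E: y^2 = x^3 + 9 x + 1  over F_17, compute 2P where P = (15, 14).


k = 2 = 10_2 (binary, LSB first: 01)
Double-and-add from P = (15, 14):
  bit 0 = 0: acc unchanged = O
  bit 1 = 1: acc = O + (12, 1) = (12, 1)

2P = (12, 1)


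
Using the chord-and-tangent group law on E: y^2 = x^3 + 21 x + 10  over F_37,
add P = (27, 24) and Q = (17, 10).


P != Q, so use the chord formula.
s = (y2 - y1) / (x2 - x1) = (23) / (27) mod 37 = 31
x3 = s^2 - x1 - x2 mod 37 = 31^2 - 27 - 17 = 29
y3 = s (x1 - x3) - y1 mod 37 = 31 * (27 - 29) - 24 = 25

P + Q = (29, 25)


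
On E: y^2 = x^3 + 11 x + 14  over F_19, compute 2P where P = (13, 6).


Doubling: s = (3 x1^2 + a) / (2 y1)
s = (3*13^2 + 11) / (2*6) mod 19 = 2
x3 = s^2 - 2 x1 mod 19 = 2^2 - 2*13 = 16
y3 = s (x1 - x3) - y1 mod 19 = 2 * (13 - 16) - 6 = 7

2P = (16, 7)


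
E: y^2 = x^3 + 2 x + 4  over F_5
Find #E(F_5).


For each x in F_5, count y with y^2 = x^3 + 2 x + 4 mod 5:
  x = 0: RHS = 4, y in [2, 3]  -> 2 point(s)
  x = 2: RHS = 1, y in [1, 4]  -> 2 point(s)
  x = 4: RHS = 1, y in [1, 4]  -> 2 point(s)
Affine points: 6. Add the point at infinity: total = 7.

#E(F_5) = 7


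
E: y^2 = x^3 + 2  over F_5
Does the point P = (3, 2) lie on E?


Check whether y^2 = x^3 + 0 x + 2 (mod 5) for (x, y) = (3, 2).
LHS: y^2 = 2^2 mod 5 = 4
RHS: x^3 + 0 x + 2 = 3^3 + 0*3 + 2 mod 5 = 4
LHS = RHS

Yes, on the curve


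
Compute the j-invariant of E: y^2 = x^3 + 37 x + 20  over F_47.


Delta = -16(4 a^3 + 27 b^2) mod 47 = 5
-1728 * (4 a)^3 = -1728 * (4*37)^3 mod 47 = 13
j = 13 * 5^(-1) mod 47 = 12

j = 12 (mod 47)


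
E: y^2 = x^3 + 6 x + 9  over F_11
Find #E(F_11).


For each x in F_11, count y with y^2 = x^3 + 6 x + 9 mod 11:
  x = 0: RHS = 9, y in [3, 8]  -> 2 point(s)
  x = 1: RHS = 5, y in [4, 7]  -> 2 point(s)
  x = 4: RHS = 9, y in [3, 8]  -> 2 point(s)
  x = 7: RHS = 9, y in [3, 8]  -> 2 point(s)
  x = 9: RHS = 0, y in [0]  -> 1 point(s)
Affine points: 9. Add the point at infinity: total = 10.

#E(F_11) = 10


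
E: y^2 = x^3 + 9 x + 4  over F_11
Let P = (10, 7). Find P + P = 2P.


Doubling: s = (3 x1^2 + a) / (2 y1)
s = (3*10^2 + 9) / (2*7) mod 11 = 4
x3 = s^2 - 2 x1 mod 11 = 4^2 - 2*10 = 7
y3 = s (x1 - x3) - y1 mod 11 = 4 * (10 - 7) - 7 = 5

2P = (7, 5)


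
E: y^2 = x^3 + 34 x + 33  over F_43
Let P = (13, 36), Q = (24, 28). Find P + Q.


P != Q, so use the chord formula.
s = (y2 - y1) / (x2 - x1) = (35) / (11) mod 43 = 11
x3 = s^2 - x1 - x2 mod 43 = 11^2 - 13 - 24 = 41
y3 = s (x1 - x3) - y1 mod 43 = 11 * (13 - 41) - 36 = 0

P + Q = (41, 0)


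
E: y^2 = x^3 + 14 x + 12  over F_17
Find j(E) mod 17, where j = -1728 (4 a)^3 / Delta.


Delta = -16(4 a^3 + 27 b^2) mod 17 = 6
-1728 * (4 a)^3 = -1728 * (4*14)^3 mod 17 = 2
j = 2 * 6^(-1) mod 17 = 6

j = 6 (mod 17)


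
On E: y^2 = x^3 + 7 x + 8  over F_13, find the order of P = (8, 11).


Compute successive multiples of P until we hit O:
  1P = (8, 11)
  2P = (11, 5)
  3P = (11, 8)
  4P = (8, 2)
  5P = O

ord(P) = 5


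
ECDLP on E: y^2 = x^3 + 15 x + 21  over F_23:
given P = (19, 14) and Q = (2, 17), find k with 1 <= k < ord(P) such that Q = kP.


Enumerate multiples of P until we hit Q = (2, 17):
  1P = (19, 14)
  2P = (3, 22)
  3P = (7, 3)
  4P = (21, 11)
  5P = (14, 13)
  6P = (2, 17)
Match found at i = 6.

k = 6


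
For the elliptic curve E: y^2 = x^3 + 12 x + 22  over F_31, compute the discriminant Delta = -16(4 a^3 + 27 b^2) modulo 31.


4 a^3 + 27 b^2 = 4*12^3 + 27*22^2 = 6912 + 13068 = 19980
Delta = -16 * (19980) = -319680
Delta mod 31 = 23

Delta = 23 (mod 31)


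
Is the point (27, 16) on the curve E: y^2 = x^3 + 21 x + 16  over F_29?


Check whether y^2 = x^3 + 21 x + 16 (mod 29) for (x, y) = (27, 16).
LHS: y^2 = 16^2 mod 29 = 24
RHS: x^3 + 21 x + 16 = 27^3 + 21*27 + 16 mod 29 = 24
LHS = RHS

Yes, on the curve


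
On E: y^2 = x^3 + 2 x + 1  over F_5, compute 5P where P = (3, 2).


k = 5 = 101_2 (binary, LSB first: 101)
Double-and-add from P = (3, 2):
  bit 0 = 1: acc = O + (3, 2) = (3, 2)
  bit 1 = 0: acc unchanged = (3, 2)
  bit 2 = 1: acc = (3, 2) + (1, 3) = (0, 4)

5P = (0, 4)


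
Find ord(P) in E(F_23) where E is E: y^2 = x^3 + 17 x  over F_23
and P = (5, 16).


Compute successive multiples of P until we hit O:
  1P = (5, 16)
  2P = (13, 7)
  3P = (21, 2)
  4P = (1, 15)
  5P = (7, 18)
  6P = (12, 0)
  7P = (7, 5)
  8P = (1, 8)
  ... (continuing to 12P)
  12P = O

ord(P) = 12


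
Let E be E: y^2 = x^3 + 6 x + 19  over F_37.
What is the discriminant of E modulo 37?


4 a^3 + 27 b^2 = 4*6^3 + 27*19^2 = 864 + 9747 = 10611
Delta = -16 * (10611) = -169776
Delta mod 37 = 17

Delta = 17 (mod 37)


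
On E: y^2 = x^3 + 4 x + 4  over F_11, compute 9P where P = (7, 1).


k = 9 = 1001_2 (binary, LSB first: 1001)
Double-and-add from P = (7, 1):
  bit 0 = 1: acc = O + (7, 1) = (7, 1)
  bit 1 = 0: acc unchanged = (7, 1)
  bit 2 = 0: acc unchanged = (7, 1)
  bit 3 = 1: acc = (7, 1) + (0, 2) = (2, 3)

9P = (2, 3)


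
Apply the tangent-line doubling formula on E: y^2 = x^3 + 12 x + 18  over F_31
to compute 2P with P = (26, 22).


Doubling: s = (3 x1^2 + a) / (2 y1)
s = (3*26^2 + 12) / (2*22) mod 31 = 21
x3 = s^2 - 2 x1 mod 31 = 21^2 - 2*26 = 17
y3 = s (x1 - x3) - y1 mod 31 = 21 * (26 - 17) - 22 = 12

2P = (17, 12)


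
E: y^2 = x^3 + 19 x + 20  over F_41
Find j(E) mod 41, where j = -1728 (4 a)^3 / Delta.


Delta = -16(4 a^3 + 27 b^2) mod 41 = 26
-1728 * (4 a)^3 = -1728 * (4*19)^3 mod 41 = 25
j = 25 * 26^(-1) mod 41 = 12

j = 12 (mod 41)


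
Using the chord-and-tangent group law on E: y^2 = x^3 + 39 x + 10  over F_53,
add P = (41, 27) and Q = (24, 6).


P != Q, so use the chord formula.
s = (y2 - y1) / (x2 - x1) = (32) / (36) mod 53 = 48
x3 = s^2 - x1 - x2 mod 53 = 48^2 - 41 - 24 = 13
y3 = s (x1 - x3) - y1 mod 53 = 48 * (41 - 13) - 27 = 45

P + Q = (13, 45)


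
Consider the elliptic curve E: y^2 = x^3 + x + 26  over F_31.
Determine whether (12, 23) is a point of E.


Check whether y^2 = x^3 + 1 x + 26 (mod 31) for (x, y) = (12, 23).
LHS: y^2 = 23^2 mod 31 = 2
RHS: x^3 + 1 x + 26 = 12^3 + 1*12 + 26 mod 31 = 30
LHS != RHS

No, not on the curve


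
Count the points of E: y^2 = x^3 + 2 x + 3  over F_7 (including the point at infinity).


For each x in F_7, count y with y^2 = x^3 + 2 x + 3 mod 7:
  x = 2: RHS = 1, y in [1, 6]  -> 2 point(s)
  x = 3: RHS = 1, y in [1, 6]  -> 2 point(s)
  x = 6: RHS = 0, y in [0]  -> 1 point(s)
Affine points: 5. Add the point at infinity: total = 6.

#E(F_7) = 6


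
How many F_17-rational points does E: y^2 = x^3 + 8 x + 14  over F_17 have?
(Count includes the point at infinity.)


For each x in F_17, count y with y^2 = x^3 + 8 x + 14 mod 17:
  x = 2: RHS = 4, y in [2, 15]  -> 2 point(s)
  x = 4: RHS = 8, y in [5, 12]  -> 2 point(s)
  x = 5: RHS = 9, y in [3, 14]  -> 2 point(s)
  x = 9: RHS = 16, y in [4, 13]  -> 2 point(s)
  x = 12: RHS = 2, y in [6, 11]  -> 2 point(s)
Affine points: 10. Add the point at infinity: total = 11.

#E(F_17) = 11


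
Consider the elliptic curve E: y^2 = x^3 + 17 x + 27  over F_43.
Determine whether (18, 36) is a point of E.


Check whether y^2 = x^3 + 17 x + 27 (mod 43) for (x, y) = (18, 36).
LHS: y^2 = 36^2 mod 43 = 6
RHS: x^3 + 17 x + 27 = 18^3 + 17*18 + 27 mod 43 = 16
LHS != RHS

No, not on the curve


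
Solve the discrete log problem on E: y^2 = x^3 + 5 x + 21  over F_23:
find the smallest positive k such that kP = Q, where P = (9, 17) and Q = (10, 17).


Enumerate multiples of P until we hit Q = (10, 17):
  1P = (9, 17)
  2P = (13, 12)
  3P = (4, 17)
  4P = (10, 6)
  5P = (10, 17)
Match found at i = 5.

k = 5


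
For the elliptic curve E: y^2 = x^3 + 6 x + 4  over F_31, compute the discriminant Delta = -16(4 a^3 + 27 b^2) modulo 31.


4 a^3 + 27 b^2 = 4*6^3 + 27*4^2 = 864 + 432 = 1296
Delta = -16 * (1296) = -20736
Delta mod 31 = 3

Delta = 3 (mod 31)


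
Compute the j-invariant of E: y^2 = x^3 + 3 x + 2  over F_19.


Delta = -16(4 a^3 + 27 b^2) mod 19 = 2
-1728 * (4 a)^3 = -1728 * (4*3)^3 mod 19 = 18
j = 18 * 2^(-1) mod 19 = 9

j = 9 (mod 19)


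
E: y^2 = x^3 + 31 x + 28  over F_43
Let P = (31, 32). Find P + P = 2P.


Doubling: s = (3 x1^2 + a) / (2 y1)
s = (3*31^2 + 31) / (2*32) mod 43 = 20
x3 = s^2 - 2 x1 mod 43 = 20^2 - 2*31 = 37
y3 = s (x1 - x3) - y1 mod 43 = 20 * (31 - 37) - 32 = 20

2P = (37, 20)


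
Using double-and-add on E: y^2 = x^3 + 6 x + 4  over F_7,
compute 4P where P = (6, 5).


k = 4 = 100_2 (binary, LSB first: 001)
Double-and-add from P = (6, 5):
  bit 0 = 0: acc unchanged = O
  bit 1 = 0: acc unchanged = O
  bit 2 = 1: acc = O + (0, 2) = (0, 2)

4P = (0, 2)


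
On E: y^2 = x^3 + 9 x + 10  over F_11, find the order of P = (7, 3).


Compute successive multiples of P until we hit O:
  1P = (7, 3)
  2P = (2, 6)
  3P = (5, 9)
  4P = (8, 0)
  5P = (5, 2)
  6P = (2, 5)
  7P = (7, 8)
  8P = O

ord(P) = 8


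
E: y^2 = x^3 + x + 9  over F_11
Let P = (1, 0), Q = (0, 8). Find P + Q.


P != Q, so use the chord formula.
s = (y2 - y1) / (x2 - x1) = (8) / (10) mod 11 = 3
x3 = s^2 - x1 - x2 mod 11 = 3^2 - 1 - 0 = 8
y3 = s (x1 - x3) - y1 mod 11 = 3 * (1 - 8) - 0 = 1

P + Q = (8, 1)


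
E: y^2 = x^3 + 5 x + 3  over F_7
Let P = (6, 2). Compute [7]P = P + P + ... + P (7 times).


k = 7 = 111_2 (binary, LSB first: 111)
Double-and-add from P = (6, 2):
  bit 0 = 1: acc = O + (6, 2) = (6, 2)
  bit 1 = 1: acc = (6, 2) + (6, 5) = O
  bit 2 = 1: acc = O + (6, 2) = (6, 2)

7P = (6, 2)


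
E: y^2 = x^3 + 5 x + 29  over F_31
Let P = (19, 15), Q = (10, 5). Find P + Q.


P != Q, so use the chord formula.
s = (y2 - y1) / (x2 - x1) = (21) / (22) mod 31 = 8
x3 = s^2 - x1 - x2 mod 31 = 8^2 - 19 - 10 = 4
y3 = s (x1 - x3) - y1 mod 31 = 8 * (19 - 4) - 15 = 12

P + Q = (4, 12)


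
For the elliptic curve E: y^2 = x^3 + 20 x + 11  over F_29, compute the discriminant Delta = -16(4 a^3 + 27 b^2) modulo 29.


4 a^3 + 27 b^2 = 4*20^3 + 27*11^2 = 32000 + 3267 = 35267
Delta = -16 * (35267) = -564272
Delta mod 29 = 10

Delta = 10 (mod 29)


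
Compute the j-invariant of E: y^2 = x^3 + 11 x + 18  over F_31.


Delta = -16(4 a^3 + 27 b^2) mod 31 = 1
-1728 * (4 a)^3 = -1728 * (4*11)^3 mod 31 = 30
j = 30 * 1^(-1) mod 31 = 30

j = 30 (mod 31)


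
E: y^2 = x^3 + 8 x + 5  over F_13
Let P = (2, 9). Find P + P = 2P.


Doubling: s = (3 x1^2 + a) / (2 y1)
s = (3*2^2 + 8) / (2*9) mod 13 = 4
x3 = s^2 - 2 x1 mod 13 = 4^2 - 2*2 = 12
y3 = s (x1 - x3) - y1 mod 13 = 4 * (2 - 12) - 9 = 3

2P = (12, 3)


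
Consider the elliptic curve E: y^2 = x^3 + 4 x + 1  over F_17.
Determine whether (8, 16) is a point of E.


Check whether y^2 = x^3 + 4 x + 1 (mod 17) for (x, y) = (8, 16).
LHS: y^2 = 16^2 mod 17 = 1
RHS: x^3 + 4 x + 1 = 8^3 + 4*8 + 1 mod 17 = 1
LHS = RHS

Yes, on the curve


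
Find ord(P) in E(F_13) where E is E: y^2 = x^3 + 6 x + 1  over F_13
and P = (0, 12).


Compute successive multiples of P until we hit O:
  1P = (0, 12)
  2P = (9, 2)
  3P = (7, 3)
  4P = (5, 0)
  5P = (7, 10)
  6P = (9, 11)
  7P = (0, 1)
  8P = O

ord(P) = 8


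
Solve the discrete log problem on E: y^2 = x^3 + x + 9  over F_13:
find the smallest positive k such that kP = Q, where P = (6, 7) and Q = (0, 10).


Enumerate multiples of P until we hit Q = (0, 10):
  1P = (6, 7)
  2P = (0, 10)
Match found at i = 2.

k = 2


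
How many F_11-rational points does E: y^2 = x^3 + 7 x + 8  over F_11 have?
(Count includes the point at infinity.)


For each x in F_11, count y with y^2 = x^3 + 7 x + 8 mod 11:
  x = 1: RHS = 5, y in [4, 7]  -> 2 point(s)
  x = 3: RHS = 1, y in [1, 10]  -> 2 point(s)
  x = 4: RHS = 1, y in [1, 10]  -> 2 point(s)
  x = 5: RHS = 3, y in [5, 6]  -> 2 point(s)
  x = 7: RHS = 4, y in [2, 9]  -> 2 point(s)
  x = 8: RHS = 4, y in [2, 9]  -> 2 point(s)
  x = 10: RHS = 0, y in [0]  -> 1 point(s)
Affine points: 13. Add the point at infinity: total = 14.

#E(F_11) = 14


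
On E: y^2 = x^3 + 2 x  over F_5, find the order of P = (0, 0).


Compute successive multiples of P until we hit O:
  1P = (0, 0)
  2P = O

ord(P) = 2


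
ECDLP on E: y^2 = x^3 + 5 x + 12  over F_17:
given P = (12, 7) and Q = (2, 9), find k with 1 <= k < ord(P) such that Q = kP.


Enumerate multiples of P until we hit Q = (2, 9):
  1P = (12, 7)
  2P = (9, 15)
  3P = (5, 14)
  4P = (1, 16)
  5P = (2, 8)
  6P = (11, 15)
  7P = (7, 4)
  8P = (14, 2)
  9P = (10, 5)
  10P = (13, 9)
  11P = (13, 8)
  12P = (10, 12)
  13P = (14, 15)
  14P = (7, 13)
  15P = (11, 2)
  16P = (2, 9)
Match found at i = 16.

k = 16


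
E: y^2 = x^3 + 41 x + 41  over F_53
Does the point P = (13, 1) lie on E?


Check whether y^2 = x^3 + 41 x + 41 (mod 53) for (x, y) = (13, 1).
LHS: y^2 = 1^2 mod 53 = 1
RHS: x^3 + 41 x + 41 = 13^3 + 41*13 + 41 mod 53 = 15
LHS != RHS

No, not on the curve


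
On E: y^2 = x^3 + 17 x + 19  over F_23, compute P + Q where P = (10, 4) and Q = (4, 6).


P != Q, so use the chord formula.
s = (y2 - y1) / (x2 - x1) = (2) / (17) mod 23 = 15
x3 = s^2 - x1 - x2 mod 23 = 15^2 - 10 - 4 = 4
y3 = s (x1 - x3) - y1 mod 23 = 15 * (10 - 4) - 4 = 17

P + Q = (4, 17)


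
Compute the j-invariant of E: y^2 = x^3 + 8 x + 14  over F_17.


Delta = -16(4 a^3 + 27 b^2) mod 17 = 13
-1728 * (4 a)^3 = -1728 * (4*8)^3 mod 17 = 3
j = 3 * 13^(-1) mod 17 = 12

j = 12 (mod 17)


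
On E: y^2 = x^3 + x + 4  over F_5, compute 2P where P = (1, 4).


Doubling: s = (3 x1^2 + a) / (2 y1)
s = (3*1^2 + 1) / (2*4) mod 5 = 3
x3 = s^2 - 2 x1 mod 5 = 3^2 - 2*1 = 2
y3 = s (x1 - x3) - y1 mod 5 = 3 * (1 - 2) - 4 = 3

2P = (2, 3)


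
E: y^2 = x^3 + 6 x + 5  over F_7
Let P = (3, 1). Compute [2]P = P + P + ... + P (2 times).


k = 2 = 10_2 (binary, LSB first: 01)
Double-and-add from P = (3, 1):
  bit 0 = 0: acc unchanged = O
  bit 1 = 1: acc = O + (2, 5) = (2, 5)

2P = (2, 5)


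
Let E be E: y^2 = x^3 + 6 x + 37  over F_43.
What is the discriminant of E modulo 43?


4 a^3 + 27 b^2 = 4*6^3 + 27*37^2 = 864 + 36963 = 37827
Delta = -16 * (37827) = -605232
Delta mod 43 = 36

Delta = 36 (mod 43)


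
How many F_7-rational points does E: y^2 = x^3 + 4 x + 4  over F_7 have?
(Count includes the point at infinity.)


For each x in F_7, count y with y^2 = x^3 + 4 x + 4 mod 7:
  x = 0: RHS = 4, y in [2, 5]  -> 2 point(s)
  x = 1: RHS = 2, y in [3, 4]  -> 2 point(s)
  x = 3: RHS = 1, y in [1, 6]  -> 2 point(s)
  x = 4: RHS = 0, y in [0]  -> 1 point(s)
  x = 5: RHS = 2, y in [3, 4]  -> 2 point(s)
Affine points: 9. Add the point at infinity: total = 10.

#E(F_7) = 10


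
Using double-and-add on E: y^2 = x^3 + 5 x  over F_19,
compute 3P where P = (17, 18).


k = 3 = 11_2 (binary, LSB first: 11)
Double-and-add from P = (17, 18):
  bit 0 = 1: acc = O + (17, 18) = (17, 18)
  bit 1 = 1: acc = (17, 18) + (5, 13) = (1, 14)

3P = (1, 14)


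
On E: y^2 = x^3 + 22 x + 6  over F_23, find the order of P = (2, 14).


Compute successive multiples of P until we hit O:
  1P = (2, 14)
  2P = (22, 11)
  3P = (0, 11)
  4P = (6, 3)
  5P = (1, 12)
  6P = (1, 11)
  7P = (6, 20)
  8P = (0, 12)
  ... (continuing to 11P)
  11P = O

ord(P) = 11


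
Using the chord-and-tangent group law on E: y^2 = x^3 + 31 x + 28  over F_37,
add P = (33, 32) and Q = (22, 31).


P != Q, so use the chord formula.
s = (y2 - y1) / (x2 - x1) = (36) / (26) mod 37 = 27
x3 = s^2 - x1 - x2 mod 37 = 27^2 - 33 - 22 = 8
y3 = s (x1 - x3) - y1 mod 37 = 27 * (33 - 8) - 32 = 14

P + Q = (8, 14)


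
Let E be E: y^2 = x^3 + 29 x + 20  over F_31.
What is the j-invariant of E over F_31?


Delta = -16(4 a^3 + 27 b^2) mod 31 = 10
-1728 * (4 a)^3 = -1728 * (4*29)^3 mod 31 = 27
j = 27 * 10^(-1) mod 31 = 12

j = 12 (mod 31)


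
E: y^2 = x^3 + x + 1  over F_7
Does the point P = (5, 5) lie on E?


Check whether y^2 = x^3 + 1 x + 1 (mod 7) for (x, y) = (5, 5).
LHS: y^2 = 5^2 mod 7 = 4
RHS: x^3 + 1 x + 1 = 5^3 + 1*5 + 1 mod 7 = 5
LHS != RHS

No, not on the curve


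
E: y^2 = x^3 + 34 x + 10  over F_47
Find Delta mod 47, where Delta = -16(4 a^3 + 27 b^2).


4 a^3 + 27 b^2 = 4*34^3 + 27*10^2 = 157216 + 2700 = 159916
Delta = -16 * (159916) = -2558656
Delta mod 47 = 24

Delta = 24 (mod 47)


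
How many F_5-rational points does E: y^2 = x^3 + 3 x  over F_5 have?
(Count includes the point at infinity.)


For each x in F_5, count y with y^2 = x^3 + 3 x + 0 mod 5:
  x = 0: RHS = 0, y in [0]  -> 1 point(s)
  x = 1: RHS = 4, y in [2, 3]  -> 2 point(s)
  x = 2: RHS = 4, y in [2, 3]  -> 2 point(s)
  x = 3: RHS = 1, y in [1, 4]  -> 2 point(s)
  x = 4: RHS = 1, y in [1, 4]  -> 2 point(s)
Affine points: 9. Add the point at infinity: total = 10.

#E(F_5) = 10


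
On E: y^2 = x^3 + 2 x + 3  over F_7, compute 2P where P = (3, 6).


Doubling: s = (3 x1^2 + a) / (2 y1)
s = (3*3^2 + 2) / (2*6) mod 7 = 3
x3 = s^2 - 2 x1 mod 7 = 3^2 - 2*3 = 3
y3 = s (x1 - x3) - y1 mod 7 = 3 * (3 - 3) - 6 = 1

2P = (3, 1)


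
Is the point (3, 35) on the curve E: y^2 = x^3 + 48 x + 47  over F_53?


Check whether y^2 = x^3 + 48 x + 47 (mod 53) for (x, y) = (3, 35).
LHS: y^2 = 35^2 mod 53 = 6
RHS: x^3 + 48 x + 47 = 3^3 + 48*3 + 47 mod 53 = 6
LHS = RHS

Yes, on the curve


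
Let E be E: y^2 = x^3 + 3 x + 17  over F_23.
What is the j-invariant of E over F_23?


Delta = -16(4 a^3 + 27 b^2) mod 23 = 16
-1728 * (4 a)^3 = -1728 * (4*3)^3 mod 23 = 14
j = 14 * 16^(-1) mod 23 = 21

j = 21 (mod 23)


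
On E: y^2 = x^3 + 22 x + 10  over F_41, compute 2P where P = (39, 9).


Doubling: s = (3 x1^2 + a) / (2 y1)
s = (3*39^2 + 22) / (2*9) mod 41 = 11
x3 = s^2 - 2 x1 mod 41 = 11^2 - 2*39 = 2
y3 = s (x1 - x3) - y1 mod 41 = 11 * (39 - 2) - 9 = 29

2P = (2, 29)


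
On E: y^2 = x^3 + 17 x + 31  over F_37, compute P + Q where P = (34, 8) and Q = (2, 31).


P != Q, so use the chord formula.
s = (y2 - y1) / (x2 - x1) = (23) / (5) mod 37 = 12
x3 = s^2 - x1 - x2 mod 37 = 12^2 - 34 - 2 = 34
y3 = s (x1 - x3) - y1 mod 37 = 12 * (34 - 34) - 8 = 29

P + Q = (34, 29)


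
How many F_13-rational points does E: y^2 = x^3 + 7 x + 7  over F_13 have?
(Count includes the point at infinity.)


For each x in F_13, count y with y^2 = x^3 + 7 x + 7 mod 13:
  x = 2: RHS = 3, y in [4, 9]  -> 2 point(s)
  x = 3: RHS = 3, y in [4, 9]  -> 2 point(s)
  x = 7: RHS = 9, y in [3, 10]  -> 2 point(s)
  x = 8: RHS = 3, y in [4, 9]  -> 2 point(s)
  x = 12: RHS = 12, y in [5, 8]  -> 2 point(s)
Affine points: 10. Add the point at infinity: total = 11.

#E(F_13) = 11


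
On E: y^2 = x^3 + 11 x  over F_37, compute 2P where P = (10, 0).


k = 2 = 10_2 (binary, LSB first: 01)
Double-and-add from P = (10, 0):
  bit 0 = 0: acc unchanged = O
  bit 1 = 1: acc = O + O = O

2P = O


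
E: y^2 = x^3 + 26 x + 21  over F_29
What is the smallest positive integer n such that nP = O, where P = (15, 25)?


Compute successive multiples of P until we hit O:
  1P = (15, 25)
  2P = (8, 25)
  3P = (6, 4)
  4P = (7, 13)
  5P = (2, 9)
  6P = (13, 2)
  7P = (10, 18)
  8P = (28, 9)
  ... (continuing to 21P)
  21P = O

ord(P) = 21


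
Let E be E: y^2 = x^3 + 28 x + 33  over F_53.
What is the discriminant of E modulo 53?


4 a^3 + 27 b^2 = 4*28^3 + 27*33^2 = 87808 + 29403 = 117211
Delta = -16 * (117211) = -1875376
Delta mod 53 = 29

Delta = 29 (mod 53)


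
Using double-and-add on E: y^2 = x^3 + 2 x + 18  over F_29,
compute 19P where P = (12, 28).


k = 19 = 10011_2 (binary, LSB first: 11001)
Double-and-add from P = (12, 28):
  bit 0 = 1: acc = O + (12, 28) = (12, 28)
  bit 1 = 1: acc = (12, 28) + (27, 8) = (24, 17)
  bit 2 = 0: acc unchanged = (24, 17)
  bit 3 = 0: acc unchanged = (24, 17)
  bit 4 = 1: acc = (24, 17) + (15, 1) = (15, 28)

19P = (15, 28)
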